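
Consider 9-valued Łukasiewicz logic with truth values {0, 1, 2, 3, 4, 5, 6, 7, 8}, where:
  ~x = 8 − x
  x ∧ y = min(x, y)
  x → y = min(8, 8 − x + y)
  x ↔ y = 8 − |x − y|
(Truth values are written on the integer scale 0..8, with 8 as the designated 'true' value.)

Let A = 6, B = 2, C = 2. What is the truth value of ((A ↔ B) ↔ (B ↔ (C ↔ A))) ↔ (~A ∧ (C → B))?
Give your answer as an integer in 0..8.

A ↔ B = 6 ↔ 2 = 4
C ↔ A = 2 ↔ 6 = 4
B ↔ (C ↔ A) = 2 ↔ 4 = 6
(A ↔ B) ↔ (B ↔ (C ↔ A)) = 4 ↔ 6 = 6
~A = ~6 = 2
C → B = 2 → 2 = 8
~A ∧ (C → B) = 2 ∧ 8 = 2
((A ↔ B) ↔ (B ↔ (C ↔ A))) ↔ (~A ∧ (C → B)) = 6 ↔ 2 = 4

4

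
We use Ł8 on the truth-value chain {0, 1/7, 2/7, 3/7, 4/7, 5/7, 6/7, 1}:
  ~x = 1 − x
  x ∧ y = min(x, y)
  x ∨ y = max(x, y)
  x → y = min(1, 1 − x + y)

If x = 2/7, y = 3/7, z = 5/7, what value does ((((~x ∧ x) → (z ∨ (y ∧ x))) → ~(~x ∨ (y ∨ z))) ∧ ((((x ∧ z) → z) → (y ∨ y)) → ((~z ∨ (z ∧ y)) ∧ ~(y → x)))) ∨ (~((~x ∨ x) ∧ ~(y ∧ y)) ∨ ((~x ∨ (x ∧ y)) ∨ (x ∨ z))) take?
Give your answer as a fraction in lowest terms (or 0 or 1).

5/7

~x = ~2/7 = 5/7
~x ∧ x = 5/7 ∧ 2/7 = 2/7
y ∧ x = 3/7 ∧ 2/7 = 2/7
z ∨ (y ∧ x) = 5/7 ∨ 2/7 = 5/7
(~x ∧ x) → (z ∨ (y ∧ x)) = 2/7 → 5/7 = 1
~x = ~2/7 = 5/7
y ∨ z = 3/7 ∨ 5/7 = 5/7
~x ∨ (y ∨ z) = 5/7 ∨ 5/7 = 5/7
~(~x ∨ (y ∨ z)) = ~5/7 = 2/7
((~x ∧ x) → (z ∨ (y ∧ x))) → ~(~x ∨ (y ∨ z)) = 1 → 2/7 = 2/7
x ∧ z = 2/7 ∧ 5/7 = 2/7
(x ∧ z) → z = 2/7 → 5/7 = 1
y ∨ y = 3/7 ∨ 3/7 = 3/7
((x ∧ z) → z) → (y ∨ y) = 1 → 3/7 = 3/7
~z = ~5/7 = 2/7
z ∧ y = 5/7 ∧ 3/7 = 3/7
~z ∨ (z ∧ y) = 2/7 ∨ 3/7 = 3/7
y → x = 3/7 → 2/7 = 6/7
~(y → x) = ~6/7 = 1/7
(~z ∨ (z ∧ y)) ∧ ~(y → x) = 3/7 ∧ 1/7 = 1/7
(((x ∧ z) → z) → (y ∨ y)) → ((~z ∨ (z ∧ y)) ∧ ~(y → x)) = 3/7 → 1/7 = 5/7
(((~x ∧ x) → (z ∨ (y ∧ x))) → ~(~x ∨ (y ∨ z))) ∧ ((((x ∧ z) → z) → (y ∨ y)) → ((~z ∨ (z ∧ y)) ∧ ~(y → x))) = 2/7 ∧ 5/7 = 2/7
~x = ~2/7 = 5/7
~x ∨ x = 5/7 ∨ 2/7 = 5/7
y ∧ y = 3/7 ∧ 3/7 = 3/7
~(y ∧ y) = ~3/7 = 4/7
(~x ∨ x) ∧ ~(y ∧ y) = 5/7 ∧ 4/7 = 4/7
~((~x ∨ x) ∧ ~(y ∧ y)) = ~4/7 = 3/7
~x = ~2/7 = 5/7
x ∧ y = 2/7 ∧ 3/7 = 2/7
~x ∨ (x ∧ y) = 5/7 ∨ 2/7 = 5/7
x ∨ z = 2/7 ∨ 5/7 = 5/7
(~x ∨ (x ∧ y)) ∨ (x ∨ z) = 5/7 ∨ 5/7 = 5/7
~((~x ∨ x) ∧ ~(y ∧ y)) ∨ ((~x ∨ (x ∧ y)) ∨ (x ∨ z)) = 3/7 ∨ 5/7 = 5/7
((((~x ∧ x) → (z ∨ (y ∧ x))) → ~(~x ∨ (y ∨ z))) ∧ ((((x ∧ z) → z) → (y ∨ y)) → ((~z ∨ (z ∧ y)) ∧ ~(y → x)))) ∨ (~((~x ∨ x) ∧ ~(y ∧ y)) ∨ ((~x ∨ (x ∧ y)) ∨ (x ∨ z))) = 2/7 ∨ 5/7 = 5/7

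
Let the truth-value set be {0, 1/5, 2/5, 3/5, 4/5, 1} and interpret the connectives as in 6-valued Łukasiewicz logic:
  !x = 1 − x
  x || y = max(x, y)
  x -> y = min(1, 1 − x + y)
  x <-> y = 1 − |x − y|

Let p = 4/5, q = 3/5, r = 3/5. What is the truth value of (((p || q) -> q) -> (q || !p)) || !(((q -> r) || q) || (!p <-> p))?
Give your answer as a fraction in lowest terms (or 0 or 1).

4/5

p || q = 4/5 || 3/5 = 4/5
(p || q) -> q = 4/5 -> 3/5 = 4/5
!p = !4/5 = 1/5
q || !p = 3/5 || 1/5 = 3/5
((p || q) -> q) -> (q || !p) = 4/5 -> 3/5 = 4/5
q -> r = 3/5 -> 3/5 = 1
(q -> r) || q = 1 || 3/5 = 1
!p = !4/5 = 1/5
!p <-> p = 1/5 <-> 4/5 = 2/5
((q -> r) || q) || (!p <-> p) = 1 || 2/5 = 1
!(((q -> r) || q) || (!p <-> p)) = !1 = 0
(((p || q) -> q) -> (q || !p)) || !(((q -> r) || q) || (!p <-> p)) = 4/5 || 0 = 4/5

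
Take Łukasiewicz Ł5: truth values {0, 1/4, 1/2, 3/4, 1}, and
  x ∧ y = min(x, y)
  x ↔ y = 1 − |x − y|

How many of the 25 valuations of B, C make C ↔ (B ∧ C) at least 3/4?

19

value 1: 15 assignments (counts)
value 3/4: 4 assignments (counts)
value 1/2: 3 assignments
value 1/4: 2 assignments
value 0: 1 assignment
So 19 of the 25 assignments meet the threshold.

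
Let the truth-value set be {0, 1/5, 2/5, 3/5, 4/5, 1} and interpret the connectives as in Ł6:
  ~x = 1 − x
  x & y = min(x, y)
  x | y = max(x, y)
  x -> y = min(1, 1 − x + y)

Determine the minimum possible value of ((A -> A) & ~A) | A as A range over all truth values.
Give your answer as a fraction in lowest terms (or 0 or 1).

3/5

Take A = 2/5:
A -> A = 2/5 -> 2/5 = 1
~A = ~2/5 = 3/5
(A -> A) & ~A = 1 & 3/5 = 3/5
((A -> A) & ~A) | A = 3/5 | 2/5 = 3/5
No assignment yields a value below 3/5, so this is the minimum.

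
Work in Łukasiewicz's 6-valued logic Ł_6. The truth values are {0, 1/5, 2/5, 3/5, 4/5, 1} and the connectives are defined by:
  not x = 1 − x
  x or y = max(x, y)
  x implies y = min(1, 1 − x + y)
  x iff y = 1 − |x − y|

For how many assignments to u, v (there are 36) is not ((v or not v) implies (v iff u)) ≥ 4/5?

4

value 1: 2 assignments (counts)
value 4/5: 2 assignments (counts)
value 3/5: 4 assignments
value 2/5: 4 assignments
value 1/5: 6 assignments
value 0: 18 assignments
So 4 of the 36 assignments meet the threshold.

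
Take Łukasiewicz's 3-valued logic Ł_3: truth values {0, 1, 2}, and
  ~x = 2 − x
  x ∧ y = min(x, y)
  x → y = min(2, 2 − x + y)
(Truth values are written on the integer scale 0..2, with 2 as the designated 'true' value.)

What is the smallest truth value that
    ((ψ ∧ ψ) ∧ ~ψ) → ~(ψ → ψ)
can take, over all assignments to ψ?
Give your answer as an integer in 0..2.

1

Take ψ = 1:
ψ ∧ ψ = 1 ∧ 1 = 1
~ψ = ~1 = 1
(ψ ∧ ψ) ∧ ~ψ = 1 ∧ 1 = 1
ψ → ψ = 1 → 1 = 2
~(ψ → ψ) = ~2 = 0
((ψ ∧ ψ) ∧ ~ψ) → ~(ψ → ψ) = 1 → 0 = 1
No assignment yields a value below 1, so this is the minimum.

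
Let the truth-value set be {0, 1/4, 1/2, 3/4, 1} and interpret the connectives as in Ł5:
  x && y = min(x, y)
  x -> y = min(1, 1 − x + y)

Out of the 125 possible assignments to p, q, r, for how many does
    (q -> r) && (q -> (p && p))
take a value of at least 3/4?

79

value 1: 55 assignments (counts)
value 3/4: 24 assignments (counts)
value 1/2: 21 assignments
value 1/4: 16 assignments
value 0: 9 assignments
So 79 of the 125 assignments meet the threshold.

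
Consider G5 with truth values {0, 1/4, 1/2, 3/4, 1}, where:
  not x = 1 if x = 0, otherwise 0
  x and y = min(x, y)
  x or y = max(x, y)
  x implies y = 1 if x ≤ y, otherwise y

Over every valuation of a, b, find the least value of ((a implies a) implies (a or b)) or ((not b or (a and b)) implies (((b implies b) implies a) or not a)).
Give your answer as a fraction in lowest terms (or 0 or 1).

1/4

Take a = 1/4, b = 0:
a implies a = 1/4 implies 1/4 = 1
a or b = 1/4 or 0 = 1/4
(a implies a) implies (a or b) = 1 implies 1/4 = 1/4
not b = not 0 = 1
a and b = 1/4 and 0 = 0
not b or (a and b) = 1 or 0 = 1
b implies b = 0 implies 0 = 1
(b implies b) implies a = 1 implies 1/4 = 1/4
not a = not 1/4 = 0
((b implies b) implies a) or not a = 1/4 or 0 = 1/4
(not b or (a and b)) implies (((b implies b) implies a) or not a) = 1 implies 1/4 = 1/4
((a implies a) implies (a or b)) or ((not b or (a and b)) implies (((b implies b) implies a) or not a)) = 1/4 or 1/4 = 1/4
No assignment yields a value below 1/4, so this is the minimum.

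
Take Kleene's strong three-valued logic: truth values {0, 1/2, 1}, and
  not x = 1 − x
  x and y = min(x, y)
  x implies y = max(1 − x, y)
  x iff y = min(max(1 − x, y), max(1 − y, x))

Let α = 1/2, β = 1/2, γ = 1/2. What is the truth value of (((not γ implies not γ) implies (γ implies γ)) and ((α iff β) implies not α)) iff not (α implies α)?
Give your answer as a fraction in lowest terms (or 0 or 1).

1/2

not γ = not 1/2 = 1/2
not γ = not 1/2 = 1/2
not γ implies not γ = 1/2 implies 1/2 = 1/2
γ implies γ = 1/2 implies 1/2 = 1/2
(not γ implies not γ) implies (γ implies γ) = 1/2 implies 1/2 = 1/2
α iff β = 1/2 iff 1/2 = 1/2
not α = not 1/2 = 1/2
(α iff β) implies not α = 1/2 implies 1/2 = 1/2
((not γ implies not γ) implies (γ implies γ)) and ((α iff β) implies not α) = 1/2 and 1/2 = 1/2
α implies α = 1/2 implies 1/2 = 1/2
not (α implies α) = not 1/2 = 1/2
(((not γ implies not γ) implies (γ implies γ)) and ((α iff β) implies not α)) iff not (α implies α) = 1/2 iff 1/2 = 1/2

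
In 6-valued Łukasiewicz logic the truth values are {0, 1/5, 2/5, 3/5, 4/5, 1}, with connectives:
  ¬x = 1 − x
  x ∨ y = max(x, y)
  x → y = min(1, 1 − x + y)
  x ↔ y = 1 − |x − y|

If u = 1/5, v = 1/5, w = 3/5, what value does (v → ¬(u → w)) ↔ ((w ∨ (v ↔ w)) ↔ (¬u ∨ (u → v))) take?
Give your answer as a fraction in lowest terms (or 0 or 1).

u → w = 1/5 → 3/5 = 1
¬(u → w) = ¬1 = 0
v → ¬(u → w) = 1/5 → 0 = 4/5
v ↔ w = 1/5 ↔ 3/5 = 3/5
w ∨ (v ↔ w) = 3/5 ∨ 3/5 = 3/5
¬u = ¬1/5 = 4/5
u → v = 1/5 → 1/5 = 1
¬u ∨ (u → v) = 4/5 ∨ 1 = 1
(w ∨ (v ↔ w)) ↔ (¬u ∨ (u → v)) = 3/5 ↔ 1 = 3/5
(v → ¬(u → w)) ↔ ((w ∨ (v ↔ w)) ↔ (¬u ∨ (u → v))) = 4/5 ↔ 3/5 = 4/5

4/5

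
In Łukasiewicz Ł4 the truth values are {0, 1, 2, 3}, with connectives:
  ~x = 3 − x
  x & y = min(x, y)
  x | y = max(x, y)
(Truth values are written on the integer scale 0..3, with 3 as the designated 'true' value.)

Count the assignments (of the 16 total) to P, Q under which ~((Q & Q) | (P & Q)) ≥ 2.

P = 0, Q = 0 ↦ 3  ≥
P = 0, Q = 1 ↦ 2  ≥
P = 0, Q = 2 ↦ 1  <
P = 0, Q = 3 ↦ 0  <
P = 1, Q = 0 ↦ 3  ≥
P = 1, Q = 1 ↦ 2  ≥
P = 1, Q = 2 ↦ 1  <
P = 1, Q = 3 ↦ 0  <
P = 2, Q = 0 ↦ 3  ≥
P = 2, Q = 1 ↦ 2  ≥
P = 2, Q = 2 ↦ 1  <
P = 2, Q = 3 ↦ 0  <
P = 3, Q = 0 ↦ 3  ≥
P = 3, Q = 1 ↦ 2  ≥
P = 3, Q = 2 ↦ 1  <
P = 3, Q = 3 ↦ 0  <
So 8 of the 16 assignments meet the threshold.

8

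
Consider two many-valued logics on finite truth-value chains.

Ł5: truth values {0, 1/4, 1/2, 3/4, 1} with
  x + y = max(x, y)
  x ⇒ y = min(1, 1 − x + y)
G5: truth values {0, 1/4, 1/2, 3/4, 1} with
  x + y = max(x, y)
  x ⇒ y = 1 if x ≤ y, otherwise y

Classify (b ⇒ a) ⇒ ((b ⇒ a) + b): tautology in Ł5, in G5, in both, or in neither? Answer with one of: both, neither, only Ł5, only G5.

both

In Ł5: every assignment gives 1 — tautology.
In G5: every assignment gives 1 — tautology.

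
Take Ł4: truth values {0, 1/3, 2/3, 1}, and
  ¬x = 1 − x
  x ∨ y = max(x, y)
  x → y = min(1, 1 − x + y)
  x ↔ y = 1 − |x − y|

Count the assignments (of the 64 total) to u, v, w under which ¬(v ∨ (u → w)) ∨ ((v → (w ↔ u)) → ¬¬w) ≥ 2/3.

45

value 1: 23 assignments (counts)
value 2/3: 22 assignments (counts)
value 1/3: 15 assignments
value 0: 4 assignments
So 45 of the 64 assignments meet the threshold.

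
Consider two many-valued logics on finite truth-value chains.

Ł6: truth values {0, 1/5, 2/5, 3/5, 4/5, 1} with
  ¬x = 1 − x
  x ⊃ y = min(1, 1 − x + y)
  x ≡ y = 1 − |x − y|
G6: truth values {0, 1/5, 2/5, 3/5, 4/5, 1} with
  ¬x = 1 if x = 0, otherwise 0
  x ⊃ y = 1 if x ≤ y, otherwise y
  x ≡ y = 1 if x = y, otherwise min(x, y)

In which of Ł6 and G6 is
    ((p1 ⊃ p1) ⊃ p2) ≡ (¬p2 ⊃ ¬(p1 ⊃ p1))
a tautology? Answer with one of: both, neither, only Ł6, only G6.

In Ł6: every assignment gives 1 — tautology.
In G6: at p1 = 0, p2 = 1/5 the value is 1/5 — not a tautology.

only Ł6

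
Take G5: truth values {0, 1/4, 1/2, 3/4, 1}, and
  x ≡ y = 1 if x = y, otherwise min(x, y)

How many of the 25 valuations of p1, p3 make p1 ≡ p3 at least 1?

5

value 1: 5 assignments (counts)
value 3/4: 2 assignments
value 1/2: 4 assignments
value 1/4: 6 assignments
value 0: 8 assignments
So 5 of the 25 assignments meet the threshold.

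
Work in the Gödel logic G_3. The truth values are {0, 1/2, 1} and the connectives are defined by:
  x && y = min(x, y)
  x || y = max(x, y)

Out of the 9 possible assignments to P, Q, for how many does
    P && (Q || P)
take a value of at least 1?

3

P = 0, Q = 0 ↦ 0  <
P = 0, Q = 1/2 ↦ 0  <
P = 0, Q = 1 ↦ 0  <
P = 1/2, Q = 0 ↦ 1/2  <
P = 1/2, Q = 1/2 ↦ 1/2  <
P = 1/2, Q = 1 ↦ 1/2  <
P = 1, Q = 0 ↦ 1  ≥
P = 1, Q = 1/2 ↦ 1  ≥
P = 1, Q = 1 ↦ 1  ≥
So 3 of the 9 assignments meet the threshold.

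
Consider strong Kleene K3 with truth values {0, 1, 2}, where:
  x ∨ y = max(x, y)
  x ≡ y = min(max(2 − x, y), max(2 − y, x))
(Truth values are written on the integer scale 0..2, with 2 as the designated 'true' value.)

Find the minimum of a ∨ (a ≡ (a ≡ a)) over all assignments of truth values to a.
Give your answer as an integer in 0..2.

0

Take a = 0:
a ≡ a = 0 ≡ 0 = 2
a ≡ (a ≡ a) = 0 ≡ 2 = 0
a ∨ (a ≡ (a ≡ a)) = 0 ∨ 0 = 0
No assignment yields a value below 0, so this is the minimum.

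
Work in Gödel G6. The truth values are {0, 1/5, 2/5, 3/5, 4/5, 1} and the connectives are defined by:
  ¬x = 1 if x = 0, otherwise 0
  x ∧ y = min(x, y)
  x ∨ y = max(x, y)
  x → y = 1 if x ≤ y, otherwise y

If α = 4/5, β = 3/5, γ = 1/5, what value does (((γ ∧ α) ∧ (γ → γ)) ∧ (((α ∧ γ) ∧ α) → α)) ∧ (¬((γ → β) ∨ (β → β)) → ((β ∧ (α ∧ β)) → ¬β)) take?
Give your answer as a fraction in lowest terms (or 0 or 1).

1/5

γ ∧ α = 1/5 ∧ 4/5 = 1/5
γ → γ = 1/5 → 1/5 = 1
(γ ∧ α) ∧ (γ → γ) = 1/5 ∧ 1 = 1/5
α ∧ γ = 4/5 ∧ 1/5 = 1/5
(α ∧ γ) ∧ α = 1/5 ∧ 4/5 = 1/5
((α ∧ γ) ∧ α) → α = 1/5 → 4/5 = 1
((γ ∧ α) ∧ (γ → γ)) ∧ (((α ∧ γ) ∧ α) → α) = 1/5 ∧ 1 = 1/5
γ → β = 1/5 → 3/5 = 1
β → β = 3/5 → 3/5 = 1
(γ → β) ∨ (β → β) = 1 ∨ 1 = 1
¬((γ → β) ∨ (β → β)) = ¬1 = 0
α ∧ β = 4/5 ∧ 3/5 = 3/5
β ∧ (α ∧ β) = 3/5 ∧ 3/5 = 3/5
¬β = ¬3/5 = 0
(β ∧ (α ∧ β)) → ¬β = 3/5 → 0 = 0
¬((γ → β) ∨ (β → β)) → ((β ∧ (α ∧ β)) → ¬β) = 0 → 0 = 1
(((γ ∧ α) ∧ (γ → γ)) ∧ (((α ∧ γ) ∧ α) → α)) ∧ (¬((γ → β) ∨ (β → β)) → ((β ∧ (α ∧ β)) → ¬β)) = 1/5 ∧ 1 = 1/5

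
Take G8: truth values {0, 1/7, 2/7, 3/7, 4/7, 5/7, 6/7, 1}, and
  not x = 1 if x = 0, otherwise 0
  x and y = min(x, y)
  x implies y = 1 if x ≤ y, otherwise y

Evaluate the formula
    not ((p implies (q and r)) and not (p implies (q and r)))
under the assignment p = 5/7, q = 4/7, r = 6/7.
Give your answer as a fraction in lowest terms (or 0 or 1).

1

q and r = 4/7 and 6/7 = 4/7
p implies (q and r) = 5/7 implies 4/7 = 4/7
q and r = 4/7 and 6/7 = 4/7
p implies (q and r) = 5/7 implies 4/7 = 4/7
not (p implies (q and r)) = not 4/7 = 0
(p implies (q and r)) and not (p implies (q and r)) = 4/7 and 0 = 0
not ((p implies (q and r)) and not (p implies (q and r))) = not 0 = 1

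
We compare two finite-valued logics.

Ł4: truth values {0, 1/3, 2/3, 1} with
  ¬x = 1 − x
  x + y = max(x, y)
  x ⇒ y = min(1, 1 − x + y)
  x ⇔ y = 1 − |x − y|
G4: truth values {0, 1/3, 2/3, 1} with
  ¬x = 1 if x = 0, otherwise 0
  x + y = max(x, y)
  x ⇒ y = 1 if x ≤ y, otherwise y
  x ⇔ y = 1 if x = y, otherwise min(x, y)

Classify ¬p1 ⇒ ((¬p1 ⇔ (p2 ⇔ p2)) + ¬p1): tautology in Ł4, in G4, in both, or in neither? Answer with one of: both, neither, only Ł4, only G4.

In Ł4: every assignment gives 1 — tautology.
In G4: every assignment gives 1 — tautology.

both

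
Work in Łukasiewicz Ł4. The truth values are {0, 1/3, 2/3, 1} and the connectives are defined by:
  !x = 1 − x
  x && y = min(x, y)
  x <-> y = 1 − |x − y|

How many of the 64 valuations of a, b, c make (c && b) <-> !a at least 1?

16

value 1: 16 assignments (counts)
value 2/3: 24 assignments
value 1/3: 16 assignments
value 0: 8 assignments
So 16 of the 64 assignments meet the threshold.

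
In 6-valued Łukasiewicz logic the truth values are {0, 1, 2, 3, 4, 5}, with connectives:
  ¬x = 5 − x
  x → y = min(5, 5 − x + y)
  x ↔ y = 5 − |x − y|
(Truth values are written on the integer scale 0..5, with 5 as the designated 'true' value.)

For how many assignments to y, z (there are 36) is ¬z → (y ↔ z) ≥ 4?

30

value 5: 27 assignments (counts)
value 4: 3 assignments (counts)
value 3: 2 assignments
value 2: 2 assignments
value 1: 1 assignment
value 0: 1 assignment
So 30 of the 36 assignments meet the threshold.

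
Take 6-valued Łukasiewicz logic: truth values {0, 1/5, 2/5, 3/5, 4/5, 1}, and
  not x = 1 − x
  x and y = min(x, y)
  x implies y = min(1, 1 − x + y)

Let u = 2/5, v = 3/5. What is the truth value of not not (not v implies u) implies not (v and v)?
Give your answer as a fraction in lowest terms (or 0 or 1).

2/5

not v = not 3/5 = 2/5
not v implies u = 2/5 implies 2/5 = 1
not (not v implies u) = not 1 = 0
not not (not v implies u) = not 0 = 1
v and v = 3/5 and 3/5 = 3/5
not (v and v) = not 3/5 = 2/5
not not (not v implies u) implies not (v and v) = 1 implies 2/5 = 2/5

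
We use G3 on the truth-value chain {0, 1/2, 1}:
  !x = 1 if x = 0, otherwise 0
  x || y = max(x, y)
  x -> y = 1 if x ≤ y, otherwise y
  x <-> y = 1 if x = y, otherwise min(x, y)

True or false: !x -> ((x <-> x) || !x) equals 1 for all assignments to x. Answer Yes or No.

Yes

x = 0 ↦ 1
x = 1/2 ↦ 1
x = 1 ↦ 1
Every assignment gives a value ≥ 1.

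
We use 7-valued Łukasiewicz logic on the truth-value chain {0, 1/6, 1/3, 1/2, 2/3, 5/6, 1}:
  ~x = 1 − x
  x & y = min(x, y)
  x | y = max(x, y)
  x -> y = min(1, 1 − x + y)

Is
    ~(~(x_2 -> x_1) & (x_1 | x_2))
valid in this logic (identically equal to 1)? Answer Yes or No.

No

Counterexample: take x_1 = 0, x_2 = 1/6.
x_2 -> x_1 = 1/6 -> 0 = 5/6
~(x_2 -> x_1) = ~5/6 = 1/6
x_1 | x_2 = 0 | 1/6 = 1/6
~(x_2 -> x_1) & (x_1 | x_2) = 1/6 & 1/6 = 1/6
~(~(x_2 -> x_1) & (x_1 | x_2)) = ~1/6 = 5/6
This gives 5/6 ≠ 1.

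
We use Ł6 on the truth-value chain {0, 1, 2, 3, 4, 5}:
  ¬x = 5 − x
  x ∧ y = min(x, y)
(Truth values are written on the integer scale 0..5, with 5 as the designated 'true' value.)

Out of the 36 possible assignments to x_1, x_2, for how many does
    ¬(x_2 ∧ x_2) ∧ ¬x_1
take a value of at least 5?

1

value 5: 1 assignment (counts)
value 4: 3 assignments
value 3: 5 assignments
value 2: 7 assignments
value 1: 9 assignments
value 0: 11 assignments
So 1 of the 36 assignments meets the threshold.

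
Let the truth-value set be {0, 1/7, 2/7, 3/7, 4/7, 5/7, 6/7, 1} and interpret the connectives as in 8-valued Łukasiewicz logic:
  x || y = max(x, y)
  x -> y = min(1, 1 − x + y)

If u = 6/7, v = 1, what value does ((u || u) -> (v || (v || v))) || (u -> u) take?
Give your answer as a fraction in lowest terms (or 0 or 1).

u || u = 6/7 || 6/7 = 6/7
v || v = 1 || 1 = 1
v || (v || v) = 1 || 1 = 1
(u || u) -> (v || (v || v)) = 6/7 -> 1 = 1
u -> u = 6/7 -> 6/7 = 1
((u || u) -> (v || (v || v))) || (u -> u) = 1 || 1 = 1

1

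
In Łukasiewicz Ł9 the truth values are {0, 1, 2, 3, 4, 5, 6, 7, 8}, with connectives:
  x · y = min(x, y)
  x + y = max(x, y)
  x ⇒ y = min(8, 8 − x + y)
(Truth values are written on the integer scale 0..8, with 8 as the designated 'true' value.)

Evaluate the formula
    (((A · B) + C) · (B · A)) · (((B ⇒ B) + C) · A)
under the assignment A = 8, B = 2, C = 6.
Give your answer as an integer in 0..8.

2

A · B = 8 · 2 = 2
(A · B) + C = 2 + 6 = 6
B · A = 2 · 8 = 2
((A · B) + C) · (B · A) = 6 · 2 = 2
B ⇒ B = 2 ⇒ 2 = 8
(B ⇒ B) + C = 8 + 6 = 8
((B ⇒ B) + C) · A = 8 · 8 = 8
(((A · B) + C) · (B · A)) · (((B ⇒ B) + C) · A) = 2 · 8 = 2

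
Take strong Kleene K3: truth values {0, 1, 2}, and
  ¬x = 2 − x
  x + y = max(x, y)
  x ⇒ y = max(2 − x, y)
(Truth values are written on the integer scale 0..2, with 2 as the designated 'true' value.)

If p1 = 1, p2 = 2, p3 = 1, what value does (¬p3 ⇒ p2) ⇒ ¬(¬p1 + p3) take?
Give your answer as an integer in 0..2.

¬p3 = ¬1 = 1
¬p3 ⇒ p2 = 1 ⇒ 2 = 2
¬p1 = ¬1 = 1
¬p1 + p3 = 1 + 1 = 1
¬(¬p1 + p3) = ¬1 = 1
(¬p3 ⇒ p2) ⇒ ¬(¬p1 + p3) = 2 ⇒ 1 = 1

1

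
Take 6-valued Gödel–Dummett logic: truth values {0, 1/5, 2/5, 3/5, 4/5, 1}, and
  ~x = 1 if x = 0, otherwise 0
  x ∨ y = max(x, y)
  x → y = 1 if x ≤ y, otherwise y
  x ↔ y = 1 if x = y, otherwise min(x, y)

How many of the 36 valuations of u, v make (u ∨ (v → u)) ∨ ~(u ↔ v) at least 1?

26

value 1: 26 assignments (counts)
value 4/5: 1 assignment
value 3/5: 2 assignments
value 2/5: 3 assignments
value 1/5: 4 assignments
So 26 of the 36 assignments meet the threshold.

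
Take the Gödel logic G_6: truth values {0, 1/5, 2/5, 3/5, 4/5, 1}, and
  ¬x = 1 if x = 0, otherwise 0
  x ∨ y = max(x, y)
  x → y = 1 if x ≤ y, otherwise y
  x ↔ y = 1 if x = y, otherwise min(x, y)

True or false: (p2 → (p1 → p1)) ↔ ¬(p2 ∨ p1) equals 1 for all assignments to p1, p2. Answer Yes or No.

Counterexample: take p1 = 0, p2 = 1/5.
p1 → p1 = 0 → 0 = 1
p2 → (p1 → p1) = 1/5 → 1 = 1
p2 ∨ p1 = 1/5 ∨ 0 = 1/5
¬(p2 ∨ p1) = ¬1/5 = 0
(p2 → (p1 → p1)) ↔ ¬(p2 ∨ p1) = 1 ↔ 0 = 0
This gives 0 ≠ 1.

No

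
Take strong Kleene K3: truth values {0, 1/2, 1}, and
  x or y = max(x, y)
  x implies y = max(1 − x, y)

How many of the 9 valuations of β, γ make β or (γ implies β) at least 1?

β = 0, γ = 0 ↦ 1  ≥
β = 0, γ = 1/2 ↦ 1/2  <
β = 0, γ = 1 ↦ 0  <
β = 1/2, γ = 0 ↦ 1  ≥
β = 1/2, γ = 1/2 ↦ 1/2  <
β = 1/2, γ = 1 ↦ 1/2  <
β = 1, γ = 0 ↦ 1  ≥
β = 1, γ = 1/2 ↦ 1  ≥
β = 1, γ = 1 ↦ 1  ≥
So 5 of the 9 assignments meet the threshold.

5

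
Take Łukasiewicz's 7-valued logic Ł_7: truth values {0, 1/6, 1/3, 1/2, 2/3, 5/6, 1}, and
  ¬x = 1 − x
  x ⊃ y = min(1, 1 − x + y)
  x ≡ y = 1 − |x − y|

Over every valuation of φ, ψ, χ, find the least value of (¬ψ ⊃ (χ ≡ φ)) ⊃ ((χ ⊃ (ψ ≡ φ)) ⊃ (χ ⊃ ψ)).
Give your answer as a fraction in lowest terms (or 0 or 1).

1/2

Take φ = 1/2, ψ = 0, χ = 1/2:
¬ψ = ¬0 = 1
χ ≡ φ = 1/2 ≡ 1/2 = 1
¬ψ ⊃ (χ ≡ φ) = 1 ⊃ 1 = 1
ψ ≡ φ = 0 ≡ 1/2 = 1/2
χ ⊃ (ψ ≡ φ) = 1/2 ⊃ 1/2 = 1
χ ⊃ ψ = 1/2 ⊃ 0 = 1/2
(χ ⊃ (ψ ≡ φ)) ⊃ (χ ⊃ ψ) = 1 ⊃ 1/2 = 1/2
(¬ψ ⊃ (χ ≡ φ)) ⊃ ((χ ⊃ (ψ ≡ φ)) ⊃ (χ ⊃ ψ)) = 1 ⊃ 1/2 = 1/2
No assignment yields a value below 1/2, so this is the minimum.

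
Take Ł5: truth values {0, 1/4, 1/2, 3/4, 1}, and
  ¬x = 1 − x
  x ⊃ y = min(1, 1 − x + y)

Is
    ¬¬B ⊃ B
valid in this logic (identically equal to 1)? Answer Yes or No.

B = 0 ↦ 1
B = 1/4 ↦ 1
B = 1/2 ↦ 1
B = 3/4 ↦ 1
B = 1 ↦ 1
Every assignment gives a value ≥ 1.

Yes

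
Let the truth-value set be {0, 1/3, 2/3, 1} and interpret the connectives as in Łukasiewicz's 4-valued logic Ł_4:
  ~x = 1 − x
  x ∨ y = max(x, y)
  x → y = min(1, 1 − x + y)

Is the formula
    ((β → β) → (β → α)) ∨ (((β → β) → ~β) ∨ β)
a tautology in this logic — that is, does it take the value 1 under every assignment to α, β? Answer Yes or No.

Counterexample: take α = 0, β = 1/3.
β → β = 1/3 → 1/3 = 1
β → α = 1/3 → 0 = 2/3
(β → β) → (β → α) = 1 → 2/3 = 2/3
β → β = 1/3 → 1/3 = 1
~β = ~1/3 = 2/3
(β → β) → ~β = 1 → 2/3 = 2/3
((β → β) → ~β) ∨ β = 2/3 ∨ 1/3 = 2/3
((β → β) → (β → α)) ∨ (((β → β) → ~β) ∨ β) = 2/3 ∨ 2/3 = 2/3
This gives 2/3 ≠ 1.

No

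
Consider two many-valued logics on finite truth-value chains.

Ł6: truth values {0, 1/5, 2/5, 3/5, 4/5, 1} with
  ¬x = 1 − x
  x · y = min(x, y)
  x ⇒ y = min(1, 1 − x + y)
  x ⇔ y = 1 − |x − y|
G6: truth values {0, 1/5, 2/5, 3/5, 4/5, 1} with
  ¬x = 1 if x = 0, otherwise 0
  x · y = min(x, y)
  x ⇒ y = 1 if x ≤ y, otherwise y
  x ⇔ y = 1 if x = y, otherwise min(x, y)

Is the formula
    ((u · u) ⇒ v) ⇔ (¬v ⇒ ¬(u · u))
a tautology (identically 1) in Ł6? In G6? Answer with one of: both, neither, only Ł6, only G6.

In Ł6: every assignment gives 1 — tautology.
In G6: at u = 2/5, v = 1/5 the value is 1/5 — not a tautology.

only Ł6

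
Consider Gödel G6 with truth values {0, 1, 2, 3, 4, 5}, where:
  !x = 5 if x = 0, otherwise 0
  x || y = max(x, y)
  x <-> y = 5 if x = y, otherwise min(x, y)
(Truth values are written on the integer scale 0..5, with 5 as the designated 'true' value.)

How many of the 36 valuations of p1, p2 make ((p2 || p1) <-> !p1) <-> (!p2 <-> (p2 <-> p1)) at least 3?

value 5: 31 assignments (counts)
value 4: 1 assignment (counts)
value 3: 1 assignment (counts)
value 2: 1 assignment
value 1: 1 assignment
value 0: 1 assignment
So 33 of the 36 assignments meet the threshold.

33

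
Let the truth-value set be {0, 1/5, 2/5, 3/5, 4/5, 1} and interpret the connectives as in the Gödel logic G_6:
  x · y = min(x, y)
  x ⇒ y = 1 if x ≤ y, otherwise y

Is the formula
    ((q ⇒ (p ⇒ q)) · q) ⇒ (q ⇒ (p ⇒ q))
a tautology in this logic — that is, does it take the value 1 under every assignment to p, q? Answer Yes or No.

Yes

At p = 4/5, q = 2/5, for instance:
p ⇒ q = 4/5 ⇒ 2/5 = 2/5
q ⇒ (p ⇒ q) = 2/5 ⇒ 2/5 = 1
(q ⇒ (p ⇒ q)) · q = 1 · 2/5 = 2/5
((q ⇒ (p ⇒ q)) · q) ⇒ (q ⇒ (p ⇒ q)) = 2/5 ⇒ 1 = 1
and checking the remaining 35 assignments likewise gives ≥ 1 in every case.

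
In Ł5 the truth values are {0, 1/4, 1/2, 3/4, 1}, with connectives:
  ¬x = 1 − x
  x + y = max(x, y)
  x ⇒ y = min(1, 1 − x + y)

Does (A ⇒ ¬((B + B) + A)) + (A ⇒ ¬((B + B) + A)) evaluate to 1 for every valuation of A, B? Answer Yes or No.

Counterexample: take A = 1/4, B = 1.
B + B = 1 + 1 = 1
(B + B) + A = 1 + 1/4 = 1
¬((B + B) + A) = ¬1 = 0
A ⇒ ¬((B + B) + A) = 1/4 ⇒ 0 = 3/4
B + B = 1 + 1 = 1
(B + B) + A = 1 + 1/4 = 1
¬((B + B) + A) = ¬1 = 0
A ⇒ ¬((B + B) + A) = 1/4 ⇒ 0 = 3/4
(A ⇒ ¬((B + B) + A)) + (A ⇒ ¬((B + B) + A)) = 3/4 + 3/4 = 3/4
This gives 3/4 ≠ 1.

No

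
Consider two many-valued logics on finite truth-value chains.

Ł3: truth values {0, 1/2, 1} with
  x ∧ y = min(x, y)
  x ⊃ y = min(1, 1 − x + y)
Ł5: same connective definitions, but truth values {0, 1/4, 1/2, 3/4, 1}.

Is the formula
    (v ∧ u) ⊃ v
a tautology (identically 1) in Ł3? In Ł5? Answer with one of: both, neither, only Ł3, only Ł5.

both

In Ł3: every assignment gives 1 — tautology.
In Ł5: every assignment gives 1 — tautology.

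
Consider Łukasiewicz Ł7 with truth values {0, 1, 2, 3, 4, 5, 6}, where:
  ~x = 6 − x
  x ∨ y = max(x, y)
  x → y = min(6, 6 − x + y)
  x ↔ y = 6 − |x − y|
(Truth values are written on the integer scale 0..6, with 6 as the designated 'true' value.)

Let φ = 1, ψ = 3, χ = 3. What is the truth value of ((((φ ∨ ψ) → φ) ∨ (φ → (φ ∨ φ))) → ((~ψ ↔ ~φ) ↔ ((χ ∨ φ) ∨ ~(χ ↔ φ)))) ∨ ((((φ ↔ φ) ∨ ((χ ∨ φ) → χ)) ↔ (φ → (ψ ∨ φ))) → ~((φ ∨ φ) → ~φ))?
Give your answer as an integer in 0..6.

φ ∨ ψ = 1 ∨ 3 = 3
(φ ∨ ψ) → φ = 3 → 1 = 4
φ ∨ φ = 1 ∨ 1 = 1
φ → (φ ∨ φ) = 1 → 1 = 6
((φ ∨ ψ) → φ) ∨ (φ → (φ ∨ φ)) = 4 ∨ 6 = 6
~ψ = ~3 = 3
~φ = ~1 = 5
~ψ ↔ ~φ = 3 ↔ 5 = 4
χ ∨ φ = 3 ∨ 1 = 3
χ ↔ φ = 3 ↔ 1 = 4
~(χ ↔ φ) = ~4 = 2
(χ ∨ φ) ∨ ~(χ ↔ φ) = 3 ∨ 2 = 3
(~ψ ↔ ~φ) ↔ ((χ ∨ φ) ∨ ~(χ ↔ φ)) = 4 ↔ 3 = 5
(((φ ∨ ψ) → φ) ∨ (φ → (φ ∨ φ))) → ((~ψ ↔ ~φ) ↔ ((χ ∨ φ) ∨ ~(χ ↔ φ))) = 6 → 5 = 5
φ ↔ φ = 1 ↔ 1 = 6
χ ∨ φ = 3 ∨ 1 = 3
(χ ∨ φ) → χ = 3 → 3 = 6
(φ ↔ φ) ∨ ((χ ∨ φ) → χ) = 6 ∨ 6 = 6
ψ ∨ φ = 3 ∨ 1 = 3
φ → (ψ ∨ φ) = 1 → 3 = 6
((φ ↔ φ) ∨ ((χ ∨ φ) → χ)) ↔ (φ → (ψ ∨ φ)) = 6 ↔ 6 = 6
φ ∨ φ = 1 ∨ 1 = 1
~φ = ~1 = 5
(φ ∨ φ) → ~φ = 1 → 5 = 6
~((φ ∨ φ) → ~φ) = ~6 = 0
(((φ ↔ φ) ∨ ((χ ∨ φ) → χ)) ↔ (φ → (ψ ∨ φ))) → ~((φ ∨ φ) → ~φ) = 6 → 0 = 0
((((φ ∨ ψ) → φ) ∨ (φ → (φ ∨ φ))) → ((~ψ ↔ ~φ) ↔ ((χ ∨ φ) ∨ ~(χ ↔ φ)))) ∨ ((((φ ↔ φ) ∨ ((χ ∨ φ) → χ)) ↔ (φ → (ψ ∨ φ))) → ~((φ ∨ φ) → ~φ)) = 5 ∨ 0 = 5

5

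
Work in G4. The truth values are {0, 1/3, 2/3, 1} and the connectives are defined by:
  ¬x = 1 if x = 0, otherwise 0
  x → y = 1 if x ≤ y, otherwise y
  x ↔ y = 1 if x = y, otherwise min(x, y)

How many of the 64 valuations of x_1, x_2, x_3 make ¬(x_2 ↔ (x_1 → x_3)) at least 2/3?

22

value 1: 22 assignments (counts)
value 0: 42 assignments
So 22 of the 64 assignments meet the threshold.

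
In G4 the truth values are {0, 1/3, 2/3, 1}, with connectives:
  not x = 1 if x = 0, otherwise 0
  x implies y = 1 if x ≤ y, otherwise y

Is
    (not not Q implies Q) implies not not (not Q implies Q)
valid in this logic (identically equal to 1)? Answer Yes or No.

No

Counterexample: take Q = 0.
not Q = not 0 = 1
not not Q = not 1 = 0
not not Q implies Q = 0 implies 0 = 1
not Q = not 0 = 1
not Q implies Q = 1 implies 0 = 0
not (not Q implies Q) = not 0 = 1
not not (not Q implies Q) = not 1 = 0
(not not Q implies Q) implies not not (not Q implies Q) = 1 implies 0 = 0
This gives 0 ≠ 1.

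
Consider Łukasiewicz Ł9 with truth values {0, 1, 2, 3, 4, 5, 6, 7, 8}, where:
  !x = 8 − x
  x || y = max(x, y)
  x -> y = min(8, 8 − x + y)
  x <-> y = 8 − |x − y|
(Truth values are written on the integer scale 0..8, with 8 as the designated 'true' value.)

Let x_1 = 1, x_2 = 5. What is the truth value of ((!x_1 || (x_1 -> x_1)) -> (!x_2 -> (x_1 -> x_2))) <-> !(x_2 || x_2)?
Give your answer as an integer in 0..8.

3

!x_1 = !1 = 7
x_1 -> x_1 = 1 -> 1 = 8
!x_1 || (x_1 -> x_1) = 7 || 8 = 8
!x_2 = !5 = 3
x_1 -> x_2 = 1 -> 5 = 8
!x_2 -> (x_1 -> x_2) = 3 -> 8 = 8
(!x_1 || (x_1 -> x_1)) -> (!x_2 -> (x_1 -> x_2)) = 8 -> 8 = 8
x_2 || x_2 = 5 || 5 = 5
!(x_2 || x_2) = !5 = 3
((!x_1 || (x_1 -> x_1)) -> (!x_2 -> (x_1 -> x_2))) <-> !(x_2 || x_2) = 8 <-> 3 = 3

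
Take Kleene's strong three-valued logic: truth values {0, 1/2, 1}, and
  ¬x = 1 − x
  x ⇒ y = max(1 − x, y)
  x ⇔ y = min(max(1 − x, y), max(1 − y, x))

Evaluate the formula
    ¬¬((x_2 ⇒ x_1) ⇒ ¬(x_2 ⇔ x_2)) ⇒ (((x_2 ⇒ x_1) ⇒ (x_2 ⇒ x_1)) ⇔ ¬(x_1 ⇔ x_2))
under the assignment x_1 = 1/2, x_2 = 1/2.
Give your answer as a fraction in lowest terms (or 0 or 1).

x_2 ⇒ x_1 = 1/2 ⇒ 1/2 = 1/2
x_2 ⇔ x_2 = 1/2 ⇔ 1/2 = 1/2
¬(x_2 ⇔ x_2) = ¬1/2 = 1/2
(x_2 ⇒ x_1) ⇒ ¬(x_2 ⇔ x_2) = 1/2 ⇒ 1/2 = 1/2
¬((x_2 ⇒ x_1) ⇒ ¬(x_2 ⇔ x_2)) = ¬1/2 = 1/2
¬¬((x_2 ⇒ x_1) ⇒ ¬(x_2 ⇔ x_2)) = ¬1/2 = 1/2
x_2 ⇒ x_1 = 1/2 ⇒ 1/2 = 1/2
x_2 ⇒ x_1 = 1/2 ⇒ 1/2 = 1/2
(x_2 ⇒ x_1) ⇒ (x_2 ⇒ x_1) = 1/2 ⇒ 1/2 = 1/2
x_1 ⇔ x_2 = 1/2 ⇔ 1/2 = 1/2
¬(x_1 ⇔ x_2) = ¬1/2 = 1/2
((x_2 ⇒ x_1) ⇒ (x_2 ⇒ x_1)) ⇔ ¬(x_1 ⇔ x_2) = 1/2 ⇔ 1/2 = 1/2
¬¬((x_2 ⇒ x_1) ⇒ ¬(x_2 ⇔ x_2)) ⇒ (((x_2 ⇒ x_1) ⇒ (x_2 ⇒ x_1)) ⇔ ¬(x_1 ⇔ x_2)) = 1/2 ⇒ 1/2 = 1/2

1/2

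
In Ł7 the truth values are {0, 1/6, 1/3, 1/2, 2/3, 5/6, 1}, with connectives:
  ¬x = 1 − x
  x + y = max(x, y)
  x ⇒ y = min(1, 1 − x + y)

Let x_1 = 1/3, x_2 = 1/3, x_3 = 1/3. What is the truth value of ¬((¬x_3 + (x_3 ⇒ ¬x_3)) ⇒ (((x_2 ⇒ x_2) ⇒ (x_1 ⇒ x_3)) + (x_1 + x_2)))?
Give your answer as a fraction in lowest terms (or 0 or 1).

¬x_3 = ¬1/3 = 2/3
¬x_3 = ¬1/3 = 2/3
x_3 ⇒ ¬x_3 = 1/3 ⇒ 2/3 = 1
¬x_3 + (x_3 ⇒ ¬x_3) = 2/3 + 1 = 1
x_2 ⇒ x_2 = 1/3 ⇒ 1/3 = 1
x_1 ⇒ x_3 = 1/3 ⇒ 1/3 = 1
(x_2 ⇒ x_2) ⇒ (x_1 ⇒ x_3) = 1 ⇒ 1 = 1
x_1 + x_2 = 1/3 + 1/3 = 1/3
((x_2 ⇒ x_2) ⇒ (x_1 ⇒ x_3)) + (x_1 + x_2) = 1 + 1/3 = 1
(¬x_3 + (x_3 ⇒ ¬x_3)) ⇒ (((x_2 ⇒ x_2) ⇒ (x_1 ⇒ x_3)) + (x_1 + x_2)) = 1 ⇒ 1 = 1
¬((¬x_3 + (x_3 ⇒ ¬x_3)) ⇒ (((x_2 ⇒ x_2) ⇒ (x_1 ⇒ x_3)) + (x_1 + x_2))) = ¬1 = 0

0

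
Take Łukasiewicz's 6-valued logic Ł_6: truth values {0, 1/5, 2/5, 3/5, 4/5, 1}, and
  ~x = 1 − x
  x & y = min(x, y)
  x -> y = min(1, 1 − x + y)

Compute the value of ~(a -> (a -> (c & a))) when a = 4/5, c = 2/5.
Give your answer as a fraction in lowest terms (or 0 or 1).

c & a = 2/5 & 4/5 = 2/5
a -> (c & a) = 4/5 -> 2/5 = 3/5
a -> (a -> (c & a)) = 4/5 -> 3/5 = 4/5
~(a -> (a -> (c & a))) = ~4/5 = 1/5

1/5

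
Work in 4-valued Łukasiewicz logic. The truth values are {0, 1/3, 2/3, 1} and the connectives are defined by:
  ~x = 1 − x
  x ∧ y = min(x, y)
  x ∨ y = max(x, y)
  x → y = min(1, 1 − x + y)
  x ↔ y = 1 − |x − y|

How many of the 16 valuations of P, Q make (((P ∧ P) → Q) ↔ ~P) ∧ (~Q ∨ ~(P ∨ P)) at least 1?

P = 0, Q = 0 ↦ 1  ≥
P = 0, Q = 1/3 ↦ 1  ≥
P = 0, Q = 2/3 ↦ 1  ≥
P = 0, Q = 1 ↦ 1  ≥
P = 1/3, Q = 0 ↦ 1  ≥
P = 1/3, Q = 1/3 ↦ 2/3  <
P = 1/3, Q = 2/3 ↦ 2/3  <
P = 1/3, Q = 1 ↦ 2/3  <
P = 2/3, Q = 0 ↦ 1  ≥
P = 2/3, Q = 1/3 ↦ 2/3  <
P = 2/3, Q = 2/3 ↦ 1/3  <
P = 2/3, Q = 1 ↦ 1/3  <
P = 1, Q = 0 ↦ 1  ≥
P = 1, Q = 1/3 ↦ 2/3  <
P = 1, Q = 2/3 ↦ 1/3  <
P = 1, Q = 1 ↦ 0  <
So 7 of the 16 assignments meet the threshold.

7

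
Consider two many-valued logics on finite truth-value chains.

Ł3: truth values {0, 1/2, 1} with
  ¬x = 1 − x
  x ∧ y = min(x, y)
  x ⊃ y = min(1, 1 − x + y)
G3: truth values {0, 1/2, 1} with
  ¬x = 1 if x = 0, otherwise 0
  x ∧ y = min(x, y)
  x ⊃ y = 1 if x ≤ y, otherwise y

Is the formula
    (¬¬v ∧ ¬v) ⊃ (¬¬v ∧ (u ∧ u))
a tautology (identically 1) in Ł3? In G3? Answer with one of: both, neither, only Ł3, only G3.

In Ł3: at u = 0, v = 1/2 the value is 1/2 — not a tautology.
In G3: every assignment gives 1 — tautology.

only G3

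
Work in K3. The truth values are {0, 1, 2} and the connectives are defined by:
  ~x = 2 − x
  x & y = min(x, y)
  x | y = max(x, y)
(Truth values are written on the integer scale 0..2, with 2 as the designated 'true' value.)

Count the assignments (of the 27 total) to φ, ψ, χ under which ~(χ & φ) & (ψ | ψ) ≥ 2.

5

value 2: 5 assignments (counts)
value 1: 11 assignments
value 0: 11 assignments
So 5 of the 27 assignments meet the threshold.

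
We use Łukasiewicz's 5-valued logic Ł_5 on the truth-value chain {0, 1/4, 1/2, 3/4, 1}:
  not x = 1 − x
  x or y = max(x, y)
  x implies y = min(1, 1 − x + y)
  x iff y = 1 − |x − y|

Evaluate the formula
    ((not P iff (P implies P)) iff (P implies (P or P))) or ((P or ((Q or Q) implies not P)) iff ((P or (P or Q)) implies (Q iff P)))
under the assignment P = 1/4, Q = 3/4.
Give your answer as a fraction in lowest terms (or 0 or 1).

not P = not 1/4 = 3/4
P implies P = 1/4 implies 1/4 = 1
not P iff (P implies P) = 3/4 iff 1 = 3/4
P or P = 1/4 or 1/4 = 1/4
P implies (P or P) = 1/4 implies 1/4 = 1
(not P iff (P implies P)) iff (P implies (P or P)) = 3/4 iff 1 = 3/4
Q or Q = 3/4 or 3/4 = 3/4
not P = not 1/4 = 3/4
(Q or Q) implies not P = 3/4 implies 3/4 = 1
P or ((Q or Q) implies not P) = 1/4 or 1 = 1
P or Q = 1/4 or 3/4 = 3/4
P or (P or Q) = 1/4 or 3/4 = 3/4
Q iff P = 3/4 iff 1/4 = 1/2
(P or (P or Q)) implies (Q iff P) = 3/4 implies 1/2 = 3/4
(P or ((Q or Q) implies not P)) iff ((P or (P or Q)) implies (Q iff P)) = 1 iff 3/4 = 3/4
((not P iff (P implies P)) iff (P implies (P or P))) or ((P or ((Q or Q) implies not P)) iff ((P or (P or Q)) implies (Q iff P))) = 3/4 or 3/4 = 3/4

3/4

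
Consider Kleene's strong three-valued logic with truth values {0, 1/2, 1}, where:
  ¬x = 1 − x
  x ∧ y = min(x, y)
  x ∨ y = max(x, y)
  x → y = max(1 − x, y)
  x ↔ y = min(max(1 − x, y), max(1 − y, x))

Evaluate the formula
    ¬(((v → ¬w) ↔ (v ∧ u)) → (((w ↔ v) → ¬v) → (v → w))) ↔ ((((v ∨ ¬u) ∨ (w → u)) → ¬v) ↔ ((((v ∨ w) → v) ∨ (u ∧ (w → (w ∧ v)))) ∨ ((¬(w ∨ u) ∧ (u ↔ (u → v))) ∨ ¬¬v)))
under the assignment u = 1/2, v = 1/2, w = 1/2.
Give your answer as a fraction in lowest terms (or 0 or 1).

¬w = ¬1/2 = 1/2
v → ¬w = 1/2 → 1/2 = 1/2
v ∧ u = 1/2 ∧ 1/2 = 1/2
(v → ¬w) ↔ (v ∧ u) = 1/2 ↔ 1/2 = 1/2
w ↔ v = 1/2 ↔ 1/2 = 1/2
¬v = ¬1/2 = 1/2
(w ↔ v) → ¬v = 1/2 → 1/2 = 1/2
v → w = 1/2 → 1/2 = 1/2
((w ↔ v) → ¬v) → (v → w) = 1/2 → 1/2 = 1/2
((v → ¬w) ↔ (v ∧ u)) → (((w ↔ v) → ¬v) → (v → w)) = 1/2 → 1/2 = 1/2
¬(((v → ¬w) ↔ (v ∧ u)) → (((w ↔ v) → ¬v) → (v → w))) = ¬1/2 = 1/2
¬u = ¬1/2 = 1/2
v ∨ ¬u = 1/2 ∨ 1/2 = 1/2
w → u = 1/2 → 1/2 = 1/2
(v ∨ ¬u) ∨ (w → u) = 1/2 ∨ 1/2 = 1/2
¬v = ¬1/2 = 1/2
((v ∨ ¬u) ∨ (w → u)) → ¬v = 1/2 → 1/2 = 1/2
v ∨ w = 1/2 ∨ 1/2 = 1/2
(v ∨ w) → v = 1/2 → 1/2 = 1/2
w ∧ v = 1/2 ∧ 1/2 = 1/2
w → (w ∧ v) = 1/2 → 1/2 = 1/2
u ∧ (w → (w ∧ v)) = 1/2 ∧ 1/2 = 1/2
((v ∨ w) → v) ∨ (u ∧ (w → (w ∧ v))) = 1/2 ∨ 1/2 = 1/2
w ∨ u = 1/2 ∨ 1/2 = 1/2
¬(w ∨ u) = ¬1/2 = 1/2
u → v = 1/2 → 1/2 = 1/2
u ↔ (u → v) = 1/2 ↔ 1/2 = 1/2
¬(w ∨ u) ∧ (u ↔ (u → v)) = 1/2 ∧ 1/2 = 1/2
¬v = ¬1/2 = 1/2
¬¬v = ¬1/2 = 1/2
(¬(w ∨ u) ∧ (u ↔ (u → v))) ∨ ¬¬v = 1/2 ∨ 1/2 = 1/2
(((v ∨ w) → v) ∨ (u ∧ (w → (w ∧ v)))) ∨ ((¬(w ∨ u) ∧ (u ↔ (u → v))) ∨ ¬¬v) = 1/2 ∨ 1/2 = 1/2
(((v ∨ ¬u) ∨ (w → u)) → ¬v) ↔ ((((v ∨ w) → v) ∨ (u ∧ (w → (w ∧ v)))) ∨ ((¬(w ∨ u) ∧ (u ↔ (u → v))) ∨ ¬¬v)) = 1/2 ↔ 1/2 = 1/2
¬(((v → ¬w) ↔ (v ∧ u)) → (((w ↔ v) → ¬v) → (v → w))) ↔ ((((v ∨ ¬u) ∨ (w → u)) → ¬v) ↔ ((((v ∨ w) → v) ∨ (u ∧ (w → (w ∧ v)))) ∨ ((¬(w ∨ u) ∧ (u ↔ (u → v))) ∨ ¬¬v))) = 1/2 ↔ 1/2 = 1/2

1/2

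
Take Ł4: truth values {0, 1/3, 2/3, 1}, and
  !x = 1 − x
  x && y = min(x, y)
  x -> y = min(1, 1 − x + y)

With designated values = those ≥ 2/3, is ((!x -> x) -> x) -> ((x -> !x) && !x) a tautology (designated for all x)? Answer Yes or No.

No

Counterexample: take x = 1.
!x = !1 = 0
!x -> x = 0 -> 1 = 1
(!x -> x) -> x = 1 -> 1 = 1
!x = !1 = 0
x -> !x = 1 -> 0 = 0
(x -> !x) && !x = 0 && 0 = 0
((!x -> x) -> x) -> ((x -> !x) && !x) = 1 -> 0 = 0
This gives 0, which is below 2/3.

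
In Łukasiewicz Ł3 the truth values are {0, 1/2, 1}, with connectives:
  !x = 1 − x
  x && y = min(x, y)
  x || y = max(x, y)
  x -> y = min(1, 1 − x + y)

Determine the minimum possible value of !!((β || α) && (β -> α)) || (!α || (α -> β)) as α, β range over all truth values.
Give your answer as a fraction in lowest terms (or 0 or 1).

Take α = 1/2, β = 0:
β || α = 0 || 1/2 = 1/2
β -> α = 0 -> 1/2 = 1
(β || α) && (β -> α) = 1/2 && 1 = 1/2
!((β || α) && (β -> α)) = !1/2 = 1/2
!!((β || α) && (β -> α)) = !1/2 = 1/2
!α = !1/2 = 1/2
α -> β = 1/2 -> 0 = 1/2
!α || (α -> β) = 1/2 || 1/2 = 1/2
!!((β || α) && (β -> α)) || (!α || (α -> β)) = 1/2 || 1/2 = 1/2
No assignment yields a value below 1/2, so this is the minimum.

1/2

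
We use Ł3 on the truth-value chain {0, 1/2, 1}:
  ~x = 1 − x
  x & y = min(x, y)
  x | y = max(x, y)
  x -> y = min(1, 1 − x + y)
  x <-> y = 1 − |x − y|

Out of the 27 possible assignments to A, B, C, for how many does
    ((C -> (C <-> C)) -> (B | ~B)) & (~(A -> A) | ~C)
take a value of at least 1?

value 1: 6 assignments (counts)
value 1/2: 12 assignments
value 0: 9 assignments
So 6 of the 27 assignments meet the threshold.

6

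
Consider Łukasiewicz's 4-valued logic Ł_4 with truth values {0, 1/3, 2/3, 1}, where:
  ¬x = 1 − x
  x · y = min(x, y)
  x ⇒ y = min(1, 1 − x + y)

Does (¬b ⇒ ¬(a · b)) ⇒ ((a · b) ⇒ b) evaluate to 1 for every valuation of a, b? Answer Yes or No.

Yes

a = 0, b = 0 ↦ 1
a = 0, b = 1/3 ↦ 1
a = 0, b = 2/3 ↦ 1
a = 0, b = 1 ↦ 1
a = 1/3, b = 0 ↦ 1
a = 1/3, b = 1/3 ↦ 1
a = 1/3, b = 2/3 ↦ 1
a = 1/3, b = 1 ↦ 1
a = 2/3, b = 0 ↦ 1
a = 2/3, b = 1/3 ↦ 1
a = 2/3, b = 2/3 ↦ 1
a = 2/3, b = 1 ↦ 1
a = 1, b = 0 ↦ 1
a = 1, b = 1/3 ↦ 1
a = 1, b = 2/3 ↦ 1
a = 1, b = 1 ↦ 1
Every assignment gives a value ≥ 1.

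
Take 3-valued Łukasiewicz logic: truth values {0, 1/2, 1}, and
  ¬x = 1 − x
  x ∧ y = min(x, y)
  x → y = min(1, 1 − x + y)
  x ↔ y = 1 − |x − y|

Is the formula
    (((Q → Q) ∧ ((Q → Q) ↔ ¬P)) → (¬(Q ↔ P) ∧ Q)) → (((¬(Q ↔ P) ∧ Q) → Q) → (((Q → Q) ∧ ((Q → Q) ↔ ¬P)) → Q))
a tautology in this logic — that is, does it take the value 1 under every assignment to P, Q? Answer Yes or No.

Yes

P = 0, Q = 0 ↦ 1
P = 0, Q = 1/2 ↦ 1
P = 0, Q = 1 ↦ 1
P = 1/2, Q = 0 ↦ 1
P = 1/2, Q = 1/2 ↦ 1
P = 1/2, Q = 1 ↦ 1
P = 1, Q = 0 ↦ 1
P = 1, Q = 1/2 ↦ 1
P = 1, Q = 1 ↦ 1
Every assignment gives a value ≥ 1.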